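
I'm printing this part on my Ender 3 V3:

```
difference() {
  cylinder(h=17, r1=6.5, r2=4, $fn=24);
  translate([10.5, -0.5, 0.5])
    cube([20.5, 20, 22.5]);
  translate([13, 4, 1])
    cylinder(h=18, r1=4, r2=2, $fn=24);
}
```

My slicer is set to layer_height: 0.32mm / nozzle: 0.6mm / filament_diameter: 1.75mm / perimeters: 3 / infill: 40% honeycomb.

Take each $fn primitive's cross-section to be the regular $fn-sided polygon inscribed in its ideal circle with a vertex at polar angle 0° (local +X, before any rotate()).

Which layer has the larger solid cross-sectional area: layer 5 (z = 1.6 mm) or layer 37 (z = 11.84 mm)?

layer 5 (z = 1.6 mm)

Layer 5 (z = 1.6): the cone contributes a regular 24-gon of circumradius 6.265 (interpolated between r1=6.5 and r2=4 at t=0.094) (area = (24/2)·6.265²·sin(360°/24) = 121.89 mm²); the cube at (10.5, -0.5) is present — its section is the full 20.5×20 rectangle (area 410.00 mm²); the cone at (13, 4) (r1=4→r2=2) has section circumradius 3.933 here — a regular 24-gon (area = (24/2)·3.933²·sin(360°/24) = 48.05 mm²); After the difference (first − rest): starting from the cone (121.89 mm²), the 20.5×20 cube at (10.5, -0.5) misses the remaining region (no effect); the cone at (13, 4) misses the remaining region (no effect) — area = 121.89 mm². So its area = 121.89 mm². Layer 37 (z = 11.84): the cone: at t=0.696 of its height the radius interpolates to r₁+(r₂−r₁)t = 4.759, giving a regular 24-gon of that circumradius (area = (24/2)·4.759²·sin(360°/24) = 70.34 mm²); the cube at (10.5, -0.5) (footprint 20.5×20) is included at this height (area 410.00 mm²); the cone at (13, 4) contributes a regular 24-gon of circumradius 2.796 (interpolated between r1=4 and r2=2 at t=0.602) (area = (24/2)·2.796²·sin(360°/24) = 24.27 mm²); Subtracting the remaining from the first: starting from the cone (70.34 mm²), the 20.5×20 cube at (10.5, -0.5) misses the remaining region (no effect); the cone at (13, 4) misses the remaining region (no effect) — area = 70.34 mm². So its area = 70.34 mm². Layer 5 is larger (121.89 vs 70.34 mm²).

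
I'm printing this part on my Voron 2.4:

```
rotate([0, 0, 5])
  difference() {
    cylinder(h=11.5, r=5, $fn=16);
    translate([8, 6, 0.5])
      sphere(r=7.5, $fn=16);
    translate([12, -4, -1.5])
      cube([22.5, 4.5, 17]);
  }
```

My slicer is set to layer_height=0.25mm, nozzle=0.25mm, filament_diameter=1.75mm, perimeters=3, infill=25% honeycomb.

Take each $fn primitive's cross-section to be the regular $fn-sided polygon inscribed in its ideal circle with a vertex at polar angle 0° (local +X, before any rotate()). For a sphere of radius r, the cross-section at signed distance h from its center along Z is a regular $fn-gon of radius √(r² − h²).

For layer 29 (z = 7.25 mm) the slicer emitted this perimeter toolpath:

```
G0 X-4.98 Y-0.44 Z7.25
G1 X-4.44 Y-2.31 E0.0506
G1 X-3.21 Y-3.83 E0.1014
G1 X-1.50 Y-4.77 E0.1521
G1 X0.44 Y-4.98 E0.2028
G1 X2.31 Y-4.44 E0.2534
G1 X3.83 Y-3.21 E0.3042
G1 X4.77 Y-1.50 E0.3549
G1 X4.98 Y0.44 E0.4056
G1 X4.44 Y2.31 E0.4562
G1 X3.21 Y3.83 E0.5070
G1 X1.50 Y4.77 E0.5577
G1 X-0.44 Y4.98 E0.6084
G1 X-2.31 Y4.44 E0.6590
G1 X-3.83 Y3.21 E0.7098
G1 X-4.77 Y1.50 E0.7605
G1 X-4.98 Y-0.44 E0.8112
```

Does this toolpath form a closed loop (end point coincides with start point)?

yes

Start point (G0): (-4.98, -0.44). End point (last G1): the path returns to the start — closed.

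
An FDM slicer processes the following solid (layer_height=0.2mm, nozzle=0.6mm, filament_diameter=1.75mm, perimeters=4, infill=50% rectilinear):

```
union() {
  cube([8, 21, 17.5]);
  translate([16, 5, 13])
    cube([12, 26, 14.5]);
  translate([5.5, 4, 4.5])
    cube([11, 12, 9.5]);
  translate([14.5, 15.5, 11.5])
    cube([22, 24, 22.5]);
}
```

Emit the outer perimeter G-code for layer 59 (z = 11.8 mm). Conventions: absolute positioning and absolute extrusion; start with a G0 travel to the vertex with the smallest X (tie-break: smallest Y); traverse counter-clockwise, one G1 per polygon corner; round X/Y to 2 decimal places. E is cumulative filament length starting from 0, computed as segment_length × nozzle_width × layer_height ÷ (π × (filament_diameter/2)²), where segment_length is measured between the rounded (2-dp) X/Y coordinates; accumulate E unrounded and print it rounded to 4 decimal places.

G0 X0.00 Y0.00 Z11.80
G1 X8.00 Y0.00 E0.3991
G1 X8.00 Y4.00 E0.5987
G1 X16.50 Y4.00 E1.0227
G1 X16.50 Y15.50 E1.5965
G1 X36.50 Y15.50 E2.5943
G1 X36.50 Y39.50 E3.7917
G1 X14.50 Y39.50 E4.8892
G1 X14.50 Y16.00 E6.0617
G1 X8.00 Y16.00 E6.3859
G1 X8.00 Y21.00 E6.6354
G1 X0.00 Y21.00 E7.0345
G1 X0.00 Y0.00 E8.0822

At z = 11.8 mm: the cube (footprint 8×21) is included at this height; the cube at (16, 5) is not intersected at this z (z outside [13, 27.5]); the 11×12 cube at (5.5, 4) contributes its full rectangle; the cube at (14.5, 15.5) (footprint 22×24) is included at this height; Combining (union): the regions partially overlap (shared area 31.00 mm²), so overlapping operands fuse into one piece — 1 connected region. The outline is a single polygon with 12 vertices. Extrusion per mm of travel: 0.6 × 0.2 / (π × 0.875²) = 0.049890. Accumulating E over each segment gives final E = 8.0822.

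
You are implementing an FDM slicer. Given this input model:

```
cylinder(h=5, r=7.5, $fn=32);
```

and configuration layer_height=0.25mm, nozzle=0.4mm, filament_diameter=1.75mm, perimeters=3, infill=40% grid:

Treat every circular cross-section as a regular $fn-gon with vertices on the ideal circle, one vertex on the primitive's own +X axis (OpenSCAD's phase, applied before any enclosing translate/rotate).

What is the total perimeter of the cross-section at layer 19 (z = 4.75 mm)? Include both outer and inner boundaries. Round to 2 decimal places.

47.05 mm

At z = 4.75 mm: the cylinder: section is a regular 32-gon, circumradius r=7.5 (perimeter = 2·32·7.500·sin(180°/32) = 47.05 mm). Overall, the cross-section is a single solid region. Total boundary length (outer) = 47.05 mm.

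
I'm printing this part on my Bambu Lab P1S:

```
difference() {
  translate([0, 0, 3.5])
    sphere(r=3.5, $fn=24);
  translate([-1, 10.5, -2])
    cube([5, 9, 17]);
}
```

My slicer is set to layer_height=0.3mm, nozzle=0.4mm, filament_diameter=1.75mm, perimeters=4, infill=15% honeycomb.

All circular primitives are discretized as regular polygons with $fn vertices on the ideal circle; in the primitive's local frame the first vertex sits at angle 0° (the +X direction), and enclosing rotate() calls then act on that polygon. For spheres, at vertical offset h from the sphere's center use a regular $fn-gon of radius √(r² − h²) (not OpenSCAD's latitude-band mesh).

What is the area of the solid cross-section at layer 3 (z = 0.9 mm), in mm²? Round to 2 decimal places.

At z = 0.9 mm: the r=3.5 sphere contributes a regular 24-gon of circumradius √(3.5²−2.6²) = 2.343 (area = (24/2)·2.343²·sin(360°/24) = 17.05 mm²); the 5×9 cube at (-1, 10.5) contributes its full rectangle (area 45.00 mm²); Taking the first minus the rest: starting from the r=3.5 sphere (17.05 mm²), the 5×9 cube at (-1, 10.5) misses the remaining region (no effect) — area = 17.05 mm². Overall, the cross-section is a single solid region. Net area = 17.05 mm².

17.05 mm²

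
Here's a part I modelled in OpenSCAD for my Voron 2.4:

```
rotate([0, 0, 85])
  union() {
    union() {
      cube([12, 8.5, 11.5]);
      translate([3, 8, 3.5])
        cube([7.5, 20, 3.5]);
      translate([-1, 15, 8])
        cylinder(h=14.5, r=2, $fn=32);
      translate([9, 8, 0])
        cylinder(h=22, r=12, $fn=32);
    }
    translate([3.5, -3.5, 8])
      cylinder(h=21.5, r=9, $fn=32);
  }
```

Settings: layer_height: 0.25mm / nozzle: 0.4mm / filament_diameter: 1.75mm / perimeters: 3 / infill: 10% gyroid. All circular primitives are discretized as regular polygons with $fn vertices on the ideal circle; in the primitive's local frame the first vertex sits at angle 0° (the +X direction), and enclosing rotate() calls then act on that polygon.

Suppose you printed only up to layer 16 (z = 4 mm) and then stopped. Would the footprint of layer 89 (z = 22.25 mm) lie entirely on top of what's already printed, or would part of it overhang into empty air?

part overhangs

Compare the two slices. At z = 4: the cube is present — its section is the full 12×8.5 rectangle (area 102.00 mm²); the 7.5×20 cube at (3, 8) contributes its full rectangle (area 150.00 mm²); the cylinder at (-1, 15) does not reach this height (z outside [8, 22.5]); the r=12 cylinder at (9, 8) contributes a regular 32-gon of circumradius 12 (area = (32/2)·12.000²·sin(360°/32) = 449.49 mm²); Merging all regions: the regions partially overlap — summed areas 701.49 mm² minus the doubly-counted overlap 188.51 mm² gives 512.98 mm² — area = 512.98 mm²; the cylinder at (3.5, -3.5) is not intersected at this z (z outside [8, 29.5]); Combining (union): only that combined region is present, so the union is just that shape — area = 512.98 mm²; (rotated 85° about Z; rotation is an isometry so areas/perimeters/island counts are preserved). At z = 22.25: the cube is absent (z outside [0, 11.5]); the cube at (3, 8) does not reach this height (z outside [3.5, 7]); the r=2 cylinder at (-1, 15) gives a regular 32-gon of circumradius 2 (constant along its height) (area = (32/2)·2.000²·sin(360°/32) = 12.49 mm²); the cylinder at (9, 8) is absent (z outside [0, 22]); Taking the union: only the r=2 cylinder at (-1, 15) is present, so the union is just that shape — area = 12.49 mm²; the r=9 cylinder at (3.5, -3.5) contributes a regular 32-gon of circumradius 9 (area = (32/2)·9.000²·sin(360°/32) = 252.84 mm²); Taking the union: the 2 present regions are separate (no shared area or edge), so areas and boundary lengths simply add and each stays a separate island — area = 265.32 mm²; (whole slice rotated 85° about Z — lengths, areas and connectivity unchanged). Checking containment: at z = 22.25 the cross-section extends beyond the z = 4 cross-section by about 167.15 mm².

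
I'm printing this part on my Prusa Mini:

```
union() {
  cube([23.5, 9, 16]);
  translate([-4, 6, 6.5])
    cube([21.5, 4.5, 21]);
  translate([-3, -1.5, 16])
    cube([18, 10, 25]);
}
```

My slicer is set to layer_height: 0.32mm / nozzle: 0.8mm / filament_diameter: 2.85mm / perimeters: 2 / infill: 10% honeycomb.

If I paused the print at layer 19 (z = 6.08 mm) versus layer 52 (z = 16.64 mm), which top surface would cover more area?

layer 52 (z = 16.64 mm)

Layer 19 (z = 6.08): the cube (footprint 23.5×9) is included at this height (area 211.50 mm²); the cube at (-4, 6) does not reach this height (z outside [6.5, 27.5]); the cube at (-3, -1.5) is not intersected at this z (z outside [16, 41]); Taking the union: only the 23.5×9 cube is present, so the union is just that shape — area = 211.50 mm². So its area = 211.50 mm². Layer 52 (z = 16.64): the cube does not reach this height (z outside [0, 16]); the cube at (-4, 6) is present — its section is the full 21.5×4.5 rectangle (area 96.75 mm²); the cube at (-3, -1.5) is present — its section is the full 18×10 rectangle (area 180.00 mm²); Combining (union): the regions partially overlap — summed areas 276.75 mm² minus the doubly-counted overlap 45.00 mm² gives 231.75 mm² — area = 231.75 mm². So its area = 231.75 mm². Layer 52 is larger (231.75 vs 211.50 mm²).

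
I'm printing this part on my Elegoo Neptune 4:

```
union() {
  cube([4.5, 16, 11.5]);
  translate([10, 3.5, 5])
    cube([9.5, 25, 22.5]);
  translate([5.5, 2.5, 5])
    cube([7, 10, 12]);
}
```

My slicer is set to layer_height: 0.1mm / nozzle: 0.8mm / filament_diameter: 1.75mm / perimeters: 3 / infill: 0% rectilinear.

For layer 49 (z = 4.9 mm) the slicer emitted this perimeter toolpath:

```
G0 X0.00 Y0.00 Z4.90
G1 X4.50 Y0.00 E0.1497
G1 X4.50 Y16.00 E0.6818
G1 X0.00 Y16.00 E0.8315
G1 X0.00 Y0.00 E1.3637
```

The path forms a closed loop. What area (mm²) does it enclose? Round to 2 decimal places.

Apply the shoelace formula to the sequence of (X, Y) vertices; enclosed area = 72.00 mm².

72.00 mm²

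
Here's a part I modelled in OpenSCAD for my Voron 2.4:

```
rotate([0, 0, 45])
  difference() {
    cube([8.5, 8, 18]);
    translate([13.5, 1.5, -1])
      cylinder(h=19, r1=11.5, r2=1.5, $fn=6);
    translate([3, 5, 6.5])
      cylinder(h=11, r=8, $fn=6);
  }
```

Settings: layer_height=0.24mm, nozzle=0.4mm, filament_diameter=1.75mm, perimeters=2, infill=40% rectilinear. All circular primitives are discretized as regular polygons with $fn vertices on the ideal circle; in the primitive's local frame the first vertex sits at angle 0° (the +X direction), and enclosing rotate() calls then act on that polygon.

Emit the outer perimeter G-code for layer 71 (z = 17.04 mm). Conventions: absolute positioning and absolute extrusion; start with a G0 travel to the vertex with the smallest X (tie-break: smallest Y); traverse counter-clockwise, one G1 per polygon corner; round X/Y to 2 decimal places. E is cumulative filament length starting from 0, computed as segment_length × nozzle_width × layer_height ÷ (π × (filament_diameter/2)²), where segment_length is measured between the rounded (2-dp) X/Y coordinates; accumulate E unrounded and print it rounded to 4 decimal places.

G0 X5.54 Y6.48 Z17.04
G1 X5.74 Y5.74 E0.0306
G1 X6.01 Y6.01 E0.0458
G1 X5.54 Y6.48 E0.0724

At z = 17.04 mm: the cube is present — its section is the full 8.5×8 rectangle; the cone at (13.5, 1.5) contributes a regular 6-gon of circumradius 2.005 (interpolated between r1=11.5 and r2=1.5 at t=0.949); the r=8 cylinder at (3, 5) contributes a regular 6-gon of circumradius 8; After the difference (first − rest): starting from the 8.5×8 cube, the cone at (13.5, 1.5) misses the remaining region (no effect); the r=8 cylinder at (3, 5) partially overlaps it — only the 67.87 mm² overlap (of its 166.28 mm²) is removed, clipping the outline — 1 connected region; (rotated 45° about Z; rotation is an isometry so areas/perimeters/island counts are preserved). The outline is a single polygon with 3 vertices. Extrusion per mm of travel: 0.4 × 0.24 / (π × 0.875²) = 0.039912. Accumulating E over each segment gives final E = 0.0724.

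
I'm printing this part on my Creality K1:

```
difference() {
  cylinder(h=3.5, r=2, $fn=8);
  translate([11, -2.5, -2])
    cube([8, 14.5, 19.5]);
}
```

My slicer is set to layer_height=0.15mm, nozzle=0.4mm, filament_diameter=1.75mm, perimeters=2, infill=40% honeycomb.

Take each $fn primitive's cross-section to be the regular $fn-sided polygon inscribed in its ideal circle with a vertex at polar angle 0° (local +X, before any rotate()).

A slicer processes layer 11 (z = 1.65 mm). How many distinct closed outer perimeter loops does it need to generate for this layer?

At z = 1.65 mm: the cylinder: section is a regular 8-gon, circumradius r=2; the cube at (11, -2.5) (footprint 8×14.5) is included at this height; After the difference (first − rest): starting from the r=2 cylinder, the 8×14.5 cube at (11, -2.5) misses the remaining region (no effect) — 1 connected region. The result has 1 disconnected region.

1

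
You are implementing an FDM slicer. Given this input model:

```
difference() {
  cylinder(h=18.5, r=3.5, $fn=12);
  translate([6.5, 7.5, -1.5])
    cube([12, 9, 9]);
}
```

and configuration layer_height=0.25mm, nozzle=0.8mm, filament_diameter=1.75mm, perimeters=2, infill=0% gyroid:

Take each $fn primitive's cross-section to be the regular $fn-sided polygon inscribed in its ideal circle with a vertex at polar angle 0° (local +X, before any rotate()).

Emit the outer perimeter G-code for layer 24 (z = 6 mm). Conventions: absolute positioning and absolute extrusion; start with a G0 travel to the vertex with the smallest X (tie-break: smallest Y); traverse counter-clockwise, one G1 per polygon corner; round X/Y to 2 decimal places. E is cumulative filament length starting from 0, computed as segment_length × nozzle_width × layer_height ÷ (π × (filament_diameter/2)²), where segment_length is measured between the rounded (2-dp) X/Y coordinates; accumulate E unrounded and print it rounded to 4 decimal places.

At z = 6 mm: the r=3.5 cylinder gives a regular 12-gon of circumradius 3.5 (constant along its height); the cube at (6.5, 7.5) (footprint 12×9) is included at this height; After the difference (first − rest): starting from the r=3.5 cylinder, the 12×9 cube at (6.5, 7.5) misses the remaining region (no effect) — 1 connected region. The outline is a single polygon with 12 vertices. Extrusion per mm of travel: 0.8 × 0.25 / (π × 0.875²) = 0.083150. Accumulating E over each segment gives final E = 1.8074.

G0 X-3.50 Y0.00 Z6.00
G1 X-3.03 Y-1.75 E0.1507
G1 X-1.75 Y-3.03 E0.3012
G1 X0.00 Y-3.50 E0.4519
G1 X1.75 Y-3.03 E0.6025
G1 X3.03 Y-1.75 E0.7530
G1 X3.50 Y0.00 E0.9037
G1 X3.03 Y1.75 E1.0544
G1 X1.75 Y3.03 E1.2049
G1 X0.00 Y3.50 E1.3556
G1 X-1.75 Y3.03 E1.5062
G1 X-3.03 Y1.75 E1.6568
G1 X-3.50 Y0.00 E1.8074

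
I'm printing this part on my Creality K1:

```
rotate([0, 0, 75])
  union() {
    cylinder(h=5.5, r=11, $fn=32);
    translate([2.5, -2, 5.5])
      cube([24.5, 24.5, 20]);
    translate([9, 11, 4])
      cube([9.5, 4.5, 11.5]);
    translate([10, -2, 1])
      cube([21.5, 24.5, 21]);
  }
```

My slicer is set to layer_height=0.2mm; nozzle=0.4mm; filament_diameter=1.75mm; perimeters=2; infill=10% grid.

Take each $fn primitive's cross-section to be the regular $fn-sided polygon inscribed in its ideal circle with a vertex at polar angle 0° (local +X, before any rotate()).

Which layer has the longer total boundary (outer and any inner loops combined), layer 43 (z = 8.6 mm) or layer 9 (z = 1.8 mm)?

layer 9 (z = 1.8 mm)

Layer 43 (z = 8.6): the cylinder does not reach this height (z outside [0, 5.5]); the cube at (2.5, -2) (footprint 24.5×24.5) is included at this height (perimeter 98.00 mm); the cube at (9, 11) is present — its section is the full 9.5×4.5 rectangle (perimeter 28.00 mm); the 21.5×24.5 cube at (10, -2) contributes its full rectangle (perimeter 92.00 mm); Taking the union: the regions partially overlap (shared area 459.25 mm²), so the edge portions inside another operand are dropped and the merged outline is re-measured after clipping — boundary = 107.00 mm; (rotated 75° about Z; rotation is an isometry so areas/perimeters/island counts are preserved). So its perimeter = 107.00 mm. Layer 9 (z = 1.8): the r=11 cylinder gives a regular 32-gon of circumradius 11 (constant along its height) (perimeter = 2·32·11.000·sin(180°/32) = 69.00 mm); the cube at (2.5, -2) is absent (z outside [5.5, 25.5]); the cube at (9, 11) is not intersected at this z (z outside [4, 15.5]); the cube at (10, -2) (footprint 21.5×24.5) is included at this height (perimeter 92.00 mm); Merging all regions: the regions partially overlap (shared area 4.73 mm²), so the edge portions inside another operand are dropped and the merged outline is re-measured after clipping — boundary = 147.02 mm; (whole slice rotated 75° about Z — lengths, areas and connectivity unchanged). So its perimeter = 147.02 mm. Layer 9 is larger (147.02 vs 107.00 mm).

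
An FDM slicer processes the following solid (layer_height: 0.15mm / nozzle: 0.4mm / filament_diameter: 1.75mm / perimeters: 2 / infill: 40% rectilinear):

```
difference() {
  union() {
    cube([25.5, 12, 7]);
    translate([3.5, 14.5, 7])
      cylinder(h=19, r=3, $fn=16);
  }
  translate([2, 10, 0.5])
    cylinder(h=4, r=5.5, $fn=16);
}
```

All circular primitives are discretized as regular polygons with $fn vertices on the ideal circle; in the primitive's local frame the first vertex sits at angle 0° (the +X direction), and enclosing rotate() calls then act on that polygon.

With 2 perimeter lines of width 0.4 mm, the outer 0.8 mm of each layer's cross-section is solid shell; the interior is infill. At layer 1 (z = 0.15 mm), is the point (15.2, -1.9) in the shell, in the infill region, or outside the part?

At z = 0.15 mm: the cube is present — its section is the full 25.5×12 rectangle; the cylinder at (3.5, 14.5) is not intersected at this z (z outside [7, 26]); Taking the union: only the 25.5×12 cube is present, so the union is just that shape — 1 connected region; the cylinder at (2, 10) does not reach this height (z outside [0.5, 4.5]); Subtracting the remaining from the first: none of the subtracted shapes is present at this height, so the result so far is unchanged — 1 connected region. Overall, the cross-section is a single solid region. The nearest boundary edge runs (0.00, 0.00)→(25.50, 0.00); distance from the point to it = 1.90 mm. The point is not inside any of the regions above, so it lies outside the cross-section (1.90 mm from the nearest boundary).

outside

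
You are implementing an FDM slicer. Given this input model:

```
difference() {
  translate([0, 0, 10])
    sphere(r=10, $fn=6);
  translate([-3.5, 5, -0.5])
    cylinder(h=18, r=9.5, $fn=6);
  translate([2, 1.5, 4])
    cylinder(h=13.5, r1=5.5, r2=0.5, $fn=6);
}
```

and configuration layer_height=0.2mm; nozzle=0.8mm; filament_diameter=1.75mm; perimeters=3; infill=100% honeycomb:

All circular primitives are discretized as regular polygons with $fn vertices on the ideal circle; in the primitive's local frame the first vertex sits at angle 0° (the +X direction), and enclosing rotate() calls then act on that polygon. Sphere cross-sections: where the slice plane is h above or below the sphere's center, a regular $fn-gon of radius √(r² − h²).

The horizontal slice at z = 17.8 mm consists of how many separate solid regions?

At z = 17.8 mm: the r=10 sphere slices to a regular 6-gon of circumradius 6.258 (√(r²−h²) with h=7.8 from center); the cylinder at (-3.5, 5) is absent (z outside [-0.5, 17.5]); the cone at (2, 1.5) is absent (z outside [4, 17.5]); Taking the first minus the rest: none of the subtracted shapes is present at this height, so the r=10 sphere is unchanged — 1 connected region. The result has 1 disconnected region.

1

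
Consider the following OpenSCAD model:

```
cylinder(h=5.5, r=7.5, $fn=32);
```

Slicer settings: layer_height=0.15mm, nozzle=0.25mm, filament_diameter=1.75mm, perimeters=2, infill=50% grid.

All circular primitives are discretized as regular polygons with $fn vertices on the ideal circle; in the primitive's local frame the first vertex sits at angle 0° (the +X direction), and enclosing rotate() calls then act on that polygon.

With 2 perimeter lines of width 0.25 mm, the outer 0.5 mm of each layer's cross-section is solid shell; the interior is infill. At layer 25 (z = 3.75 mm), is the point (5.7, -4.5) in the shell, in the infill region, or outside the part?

At z = 3.75 mm: the r=7.5 cylinder gives a regular 32-gon of circumradius 7.5 (constant along its height). Overall, the cross-section is a single solid region. The nearest boundary edge runs (5.30, -5.30)→(6.24, -4.17); distance from the point to it = 0.20 mm. The point is inside the cross-section, 0.20 mm from the nearest boundary — within the 0.5 mm shell band (2 × 0.25).

shell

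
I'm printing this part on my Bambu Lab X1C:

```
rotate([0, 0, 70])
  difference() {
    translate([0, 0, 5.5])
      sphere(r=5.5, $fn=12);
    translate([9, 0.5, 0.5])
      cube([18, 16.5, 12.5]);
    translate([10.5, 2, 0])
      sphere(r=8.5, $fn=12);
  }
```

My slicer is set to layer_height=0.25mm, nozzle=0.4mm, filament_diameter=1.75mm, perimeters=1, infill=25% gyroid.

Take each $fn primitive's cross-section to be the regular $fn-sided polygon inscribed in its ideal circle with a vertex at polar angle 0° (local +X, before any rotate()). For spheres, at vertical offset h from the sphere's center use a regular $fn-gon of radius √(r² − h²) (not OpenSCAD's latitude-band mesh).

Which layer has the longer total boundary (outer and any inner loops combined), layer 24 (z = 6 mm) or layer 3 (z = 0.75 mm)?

layer 24 (z = 6 mm)

Layer 24 (z = 6): the sphere: section is a regular 12-gon, circumradius = √(r²−h²) = √(5.5²−0.5²) = 5.477 (perimeter = 2·12·5.477·sin(180°/12) = 34.02 mm); the cube at (9, 0.5) is present — its section is the full 18×16.5 rectangle (perimeter 69.00 mm); the sphere at (10.5, 2): section is a regular 12-gon, circumradius = √(r²−h²) = √(8.5²−6²) = 6.021 (perimeter = 2·12·6.021·sin(180°/12) = 37.40 mm); Subtracting the remaining from the first: starting from the r=5.5 sphere, the 18×16.5 cube at (9, 0.5) misses the remaining region (no effect); the r=8.5 sphere at (10.5, 2) partially overlaps it — only the 1.32 mm² overlap (of its 108.75 mm²) is removed, clipping the outline — boundary = 34.00 mm; (rotated 70° about Z; rotation is an isometry so areas/perimeters/island counts are preserved). So its perimeter = 34.00 mm. Layer 3 (z = 0.75): the sphere: section is a regular 12-gon, circumradius = √(r²−h²) = √(5.5²−4.75²) = 2.773 (perimeter = 2·12·2.773·sin(180°/12) = 17.22 mm); the cube at (9, 0.5) is present — its section is the full 18×16.5 rectangle (perimeter 69.00 mm); the r=8.5 sphere at (10.5, 2) contributes a regular 12-gon of circumradius √(8.5²−0.75²) = 8.467 (perimeter = 2·12·8.467·sin(180°/12) = 52.59 mm); Subtracting the remaining from the first: starting from the r=5.5 sphere, the 18×16.5 cube at (9, 0.5) misses the remaining region (no effect); the r=8.5 sphere at (10.5, 2) partially overlaps it — only the 0.35 mm² overlap (of its 215.06 mm²) is removed, clipping the outline — boundary = 17.12 mm; (rotated 70° about Z; rotation is an isometry so areas/perimeters/island counts are preserved). So its perimeter = 17.12 mm. Layer 24 is larger (34.00 vs 17.12 mm).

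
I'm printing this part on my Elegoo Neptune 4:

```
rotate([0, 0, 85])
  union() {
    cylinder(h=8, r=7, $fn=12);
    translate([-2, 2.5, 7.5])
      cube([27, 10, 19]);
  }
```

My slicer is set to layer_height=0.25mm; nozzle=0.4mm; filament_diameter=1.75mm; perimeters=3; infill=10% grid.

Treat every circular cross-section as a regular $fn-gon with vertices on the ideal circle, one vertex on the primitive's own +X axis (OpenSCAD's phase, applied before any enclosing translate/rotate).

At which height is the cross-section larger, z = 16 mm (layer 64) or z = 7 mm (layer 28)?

Layer 64 (z = 16): the cylinder is absent (z outside [0, 8]); the cube at (-2, 2.5) is present — its section is the full 27×10 rectangle (area 270.00 mm²); Taking the union: only the 27×10 cube at (-2, 2.5) is present, so the union is just that shape — area = 270.00 mm²; (whole slice rotated 85° about Z — lengths, areas and connectivity unchanged). So its area = 270.00 mm². Layer 28 (z = 7): the r=7 cylinder gives a regular 12-gon of circumradius 7 (constant along its height) (area = (12/2)·7.000²·sin(360°/12) = 147.00 mm²); the cube at (-2, 2.5) is absent (z outside [7.5, 26.5]); Combining (union): only the r=7 cylinder is present, so the union is just that shape — area = 147.00 mm²; (rotated 85° about Z; rotation is an isometry so areas/perimeters/island counts are preserved). So its area = 147.00 mm². Layer 64 is larger (270.00 vs 147.00 mm²).

layer 64 (z = 16 mm)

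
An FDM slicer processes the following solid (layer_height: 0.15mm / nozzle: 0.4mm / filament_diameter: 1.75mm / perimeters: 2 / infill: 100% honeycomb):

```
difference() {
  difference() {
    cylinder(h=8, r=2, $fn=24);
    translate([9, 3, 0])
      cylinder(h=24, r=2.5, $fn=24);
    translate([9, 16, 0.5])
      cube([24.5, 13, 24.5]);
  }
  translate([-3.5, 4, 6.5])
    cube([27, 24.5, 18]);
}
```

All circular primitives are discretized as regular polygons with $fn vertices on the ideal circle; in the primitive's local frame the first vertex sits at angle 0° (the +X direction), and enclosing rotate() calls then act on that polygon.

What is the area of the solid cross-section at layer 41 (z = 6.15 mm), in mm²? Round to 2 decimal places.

12.42 mm²

At z = 6.15 mm: the cylinder: section is a regular 24-gon, circumradius r=2 (area = (24/2)·2.000²·sin(360°/24) = 12.42 mm²); the r=2.5 cylinder at (9, 3) gives a regular 24-gon of circumradius 2.5 (constant along its height) (area = (24/2)·2.500²·sin(360°/24) = 19.41 mm²); the 24.5×13 cube at (9, 16) contributes its full rectangle (area 318.50 mm²); Taking the first minus the rest: starting from the r=2 cylinder (12.42 mm²), the r=2.5 cylinder at (9, 3) misses the remaining region (no effect); the 24.5×13 cube at (9, 16) misses the remaining region (no effect) — area = 12.42 mm²; the cube at (-3.5, 4) is absent (z outside [6.5, 24.5]); After the difference (first − rest): none of the subtracted shapes is present at this height, so the result so far is unchanged — area = 12.42 mm². Overall, the cross-section is a single solid region. Net area = 12.42 mm².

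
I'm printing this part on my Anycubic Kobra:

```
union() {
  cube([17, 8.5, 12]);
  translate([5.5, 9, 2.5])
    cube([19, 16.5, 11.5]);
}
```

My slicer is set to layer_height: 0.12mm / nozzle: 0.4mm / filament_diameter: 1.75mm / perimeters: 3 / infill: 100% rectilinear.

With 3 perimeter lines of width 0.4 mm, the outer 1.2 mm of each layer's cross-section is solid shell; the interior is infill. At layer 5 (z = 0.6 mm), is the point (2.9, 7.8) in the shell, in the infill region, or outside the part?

shell

At z = 0.6 mm: the 17×8.5 cube contributes its full rectangle; the cube at (5.5, 9) is absent (z outside [2.5, 14]); Taking the union: only the 17×8.5 cube is present, so the union is just that shape — 1 connected region. Overall, the cross-section is a single solid region. The nearest boundary edge runs (17.00, 8.50)→(0.00, 8.50); distance from the point to it = 0.70 mm. The point is inside the cross-section, 0.70 mm from the nearest boundary — within the 1.2 mm shell band (3 × 0.4).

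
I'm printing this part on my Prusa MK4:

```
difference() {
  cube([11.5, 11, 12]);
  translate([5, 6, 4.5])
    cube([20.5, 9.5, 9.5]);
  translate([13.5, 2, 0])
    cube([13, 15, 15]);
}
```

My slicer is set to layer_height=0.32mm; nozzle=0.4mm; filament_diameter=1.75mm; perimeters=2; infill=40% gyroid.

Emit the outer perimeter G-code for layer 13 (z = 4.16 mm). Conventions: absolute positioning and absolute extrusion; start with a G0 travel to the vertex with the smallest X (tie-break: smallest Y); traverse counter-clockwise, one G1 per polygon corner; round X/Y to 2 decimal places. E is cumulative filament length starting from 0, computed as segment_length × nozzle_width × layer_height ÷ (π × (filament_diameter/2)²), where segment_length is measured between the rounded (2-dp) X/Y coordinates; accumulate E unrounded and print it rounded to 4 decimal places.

G0 X0.00 Y0.00 Z4.16
G1 X11.50 Y0.00 E0.6120
G1 X11.50 Y11.00 E1.1974
G1 X0.00 Y11.00 E1.8094
G1 X0.00 Y0.00 E2.3947

At z = 4.16 mm: the 11.5×11 cube contributes its full rectangle; the cube at (5, 6) does not reach this height (z outside [4.5, 14]); the cube at (13.5, 2) (footprint 13×15) is included at this height; Subtracting the remaining from the first: starting from the 11.5×11 cube, the 13×15 cube at (13.5, 2) misses the remaining region (no effect) — 1 connected region. The outline is a single polygon with 4 vertices. Extrusion per mm of travel: 0.4 × 0.32 / (π × 0.875²) = 0.053216. Accumulating E over each segment gives final E = 2.3947.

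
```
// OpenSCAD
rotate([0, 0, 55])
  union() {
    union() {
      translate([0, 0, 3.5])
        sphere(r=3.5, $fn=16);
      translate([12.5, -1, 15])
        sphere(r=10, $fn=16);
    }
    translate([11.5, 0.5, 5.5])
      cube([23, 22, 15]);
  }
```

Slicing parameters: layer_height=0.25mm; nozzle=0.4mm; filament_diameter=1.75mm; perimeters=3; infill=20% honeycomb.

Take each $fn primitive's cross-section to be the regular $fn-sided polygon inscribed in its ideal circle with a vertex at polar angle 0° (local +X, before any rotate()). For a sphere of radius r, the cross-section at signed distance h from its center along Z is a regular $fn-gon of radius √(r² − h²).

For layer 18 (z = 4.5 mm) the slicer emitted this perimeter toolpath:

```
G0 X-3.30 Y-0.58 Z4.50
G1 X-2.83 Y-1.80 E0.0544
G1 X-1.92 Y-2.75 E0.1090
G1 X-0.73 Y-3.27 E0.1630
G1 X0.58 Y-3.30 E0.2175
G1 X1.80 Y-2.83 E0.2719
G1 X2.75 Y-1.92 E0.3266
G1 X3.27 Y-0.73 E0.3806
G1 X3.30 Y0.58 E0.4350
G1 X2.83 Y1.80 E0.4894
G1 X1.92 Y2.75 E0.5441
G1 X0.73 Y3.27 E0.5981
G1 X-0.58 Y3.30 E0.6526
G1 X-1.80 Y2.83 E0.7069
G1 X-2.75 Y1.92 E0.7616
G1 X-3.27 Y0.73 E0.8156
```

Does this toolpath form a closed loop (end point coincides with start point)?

no

Start point (G0): (-3.30, -0.58). End point (last G1): the path does not return to the start — open.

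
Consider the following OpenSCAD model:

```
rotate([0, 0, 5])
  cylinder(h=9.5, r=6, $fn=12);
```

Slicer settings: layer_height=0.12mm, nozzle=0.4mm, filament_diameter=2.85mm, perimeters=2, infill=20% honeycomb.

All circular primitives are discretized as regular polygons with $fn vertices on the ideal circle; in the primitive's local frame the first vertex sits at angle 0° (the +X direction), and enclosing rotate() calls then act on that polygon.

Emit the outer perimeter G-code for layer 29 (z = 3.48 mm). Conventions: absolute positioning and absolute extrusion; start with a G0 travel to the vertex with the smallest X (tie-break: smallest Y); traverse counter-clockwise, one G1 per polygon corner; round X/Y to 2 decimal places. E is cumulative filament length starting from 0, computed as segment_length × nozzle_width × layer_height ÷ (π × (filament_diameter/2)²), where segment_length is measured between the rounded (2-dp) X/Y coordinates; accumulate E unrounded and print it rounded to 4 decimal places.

At z = 3.48 mm: the cylinder: section is a regular 12-gon, circumradius r=6; (whole slice rotated 5° about Z — lengths, areas and connectivity unchanged). The outline is a single polygon with 12 vertices. Extrusion per mm of travel: 0.4 × 0.12 / (π × 1.425²) = 0.007524. Accumulating E over each segment gives final E = 0.2805.

G0 X-5.98 Y-0.52 Z3.48
G1 X-4.91 Y-3.44 E0.0234
G1 X-2.54 Y-5.44 E0.0467
G1 X0.52 Y-5.98 E0.0701
G1 X3.44 Y-4.91 E0.0935
G1 X5.44 Y-2.54 E0.1168
G1 X5.98 Y0.52 E0.1402
G1 X4.91 Y3.44 E0.1636
G1 X2.54 Y5.44 E0.1870
G1 X-0.52 Y5.98 E0.2103
G1 X-3.44 Y4.91 E0.2337
G1 X-5.44 Y2.54 E0.2571
G1 X-5.98 Y-0.52 E0.2805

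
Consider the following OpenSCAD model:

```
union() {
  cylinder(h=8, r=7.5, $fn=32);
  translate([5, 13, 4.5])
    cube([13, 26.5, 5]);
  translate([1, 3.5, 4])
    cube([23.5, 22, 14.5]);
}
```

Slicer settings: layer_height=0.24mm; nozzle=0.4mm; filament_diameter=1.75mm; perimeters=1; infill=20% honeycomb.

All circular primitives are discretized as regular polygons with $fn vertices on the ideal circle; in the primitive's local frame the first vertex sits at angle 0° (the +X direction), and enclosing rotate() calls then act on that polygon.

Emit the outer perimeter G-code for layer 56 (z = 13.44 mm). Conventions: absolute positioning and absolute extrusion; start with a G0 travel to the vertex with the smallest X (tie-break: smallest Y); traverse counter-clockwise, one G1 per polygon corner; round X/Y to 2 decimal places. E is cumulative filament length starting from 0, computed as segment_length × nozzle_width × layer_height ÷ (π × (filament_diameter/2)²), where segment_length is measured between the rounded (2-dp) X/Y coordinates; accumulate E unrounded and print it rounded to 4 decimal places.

G0 X1.00 Y3.50 Z13.44
G1 X24.50 Y3.50 E0.9379
G1 X24.50 Y25.50 E1.8160
G1 X1.00 Y25.50 E2.7539
G1 X1.00 Y3.50 E3.6320

At z = 13.44 mm: the cylinder does not reach this height (z outside [0, 8]); the cube at (5, 13) does not reach this height (z outside [4.5, 9.5]); the cube at (1, 3.5) is present — its section is the full 23.5×22 rectangle; Taking the union: only the 23.5×22 cube at (1, 3.5) is present, so the union is just that shape — 1 connected region. The outline is a single polygon with 4 vertices. Extrusion per mm of travel: 0.4 × 0.24 / (π × 0.875²) = 0.039912. Accumulating E over each segment gives final E = 3.6320.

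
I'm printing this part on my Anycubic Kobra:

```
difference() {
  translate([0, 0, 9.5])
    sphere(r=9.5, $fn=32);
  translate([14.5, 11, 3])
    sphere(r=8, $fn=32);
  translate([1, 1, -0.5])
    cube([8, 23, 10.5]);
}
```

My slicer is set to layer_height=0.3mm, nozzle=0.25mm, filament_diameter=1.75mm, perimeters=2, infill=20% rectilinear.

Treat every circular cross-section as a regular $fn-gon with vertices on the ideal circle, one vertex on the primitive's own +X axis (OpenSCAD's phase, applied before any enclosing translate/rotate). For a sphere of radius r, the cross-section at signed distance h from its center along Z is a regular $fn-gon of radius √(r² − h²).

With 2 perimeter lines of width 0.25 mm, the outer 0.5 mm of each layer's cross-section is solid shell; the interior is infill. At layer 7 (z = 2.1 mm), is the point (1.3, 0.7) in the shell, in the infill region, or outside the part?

At z = 2.1 mm: the r=9.5 sphere contributes a regular 32-gon of circumradius √(9.5²−7.4²) = 5.957; the r=8 sphere at (14.5, 11) slices to a regular 32-gon of circumradius 7.949 (√(r²−h²) with h=0.9 from center); the 8×23 cube at (1, 1) contributes its full rectangle; Subtracting the remaining from the first: starting from the r=9.5 sphere, the r=8 sphere at (14.5, 11) misses the remaining region (no effect); the 8×23 cube at (1, 1) partially overlaps it — only the 16.88 mm² overlap (of its 184.00 mm²) is removed, clipping the outline — 1 connected region. Overall, the cross-section is a single solid region. The nearest boundary edge runs (1.00, 1.00)→(5.86, 1.00); distance from the point to it = 0.30 mm. The point is inside the cross-section, 0.30 mm from the nearest boundary — within the 0.5 mm shell band (2 × 0.25).

shell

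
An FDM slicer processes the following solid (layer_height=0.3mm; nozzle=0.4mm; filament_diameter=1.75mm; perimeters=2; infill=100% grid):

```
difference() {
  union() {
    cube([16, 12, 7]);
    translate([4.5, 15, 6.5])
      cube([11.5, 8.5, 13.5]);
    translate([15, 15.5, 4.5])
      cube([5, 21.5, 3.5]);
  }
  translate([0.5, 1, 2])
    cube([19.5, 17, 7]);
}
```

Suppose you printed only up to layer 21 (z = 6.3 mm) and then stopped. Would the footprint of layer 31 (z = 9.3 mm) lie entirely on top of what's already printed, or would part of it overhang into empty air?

part overhangs

Compare the two slices. At z = 6.3: the cube is present — its section is the full 16×12 rectangle (area 192.00 mm²); the cube at (4.5, 15) is not intersected at this z (z outside [6.5, 20]); the cube at (15, 15.5) (footprint 5×21.5) is included at this height (area 107.50 mm²); Combining (union): the 2 present regions are separate (no shared area or edge), so areas and boundary lengths simply add and each stays a separate island — area = 299.50 mm²; the cube at (0.5, 1) is present — its section is the full 19.5×17 rectangle (area 331.50 mm²); Taking the first minus the rest: starting from the result so far (299.50 mm²), the 19.5×17 cube at (0.5, 1) partially overlaps it — only the 183.00 mm² overlap (of its 331.50 mm²) is removed, clipping the outline — area = 116.50 mm². At z = 9.3: the cube does not reach this height (z outside [0, 7]); the cube at (4.5, 15) is present — its section is the full 11.5×8.5 rectangle (area 97.75 mm²); the cube at (15, 15.5) is not intersected at this z (z outside [4.5, 8]); Combining (union): only the 11.5×8.5 cube at (4.5, 15) is present, so the union is just that shape — area = 97.75 mm²; the cube at (0.5, 1) is not intersected at this z (z outside [2, 9]); Subtracting the remaining from the first: none of the subtracted shapes is present at this height, so the result so far is unchanged — area = 97.75 mm². Checking containment: at z = 9.3 the cross-section extends beyond the z = 6.3 cross-section by about 92.25 mm².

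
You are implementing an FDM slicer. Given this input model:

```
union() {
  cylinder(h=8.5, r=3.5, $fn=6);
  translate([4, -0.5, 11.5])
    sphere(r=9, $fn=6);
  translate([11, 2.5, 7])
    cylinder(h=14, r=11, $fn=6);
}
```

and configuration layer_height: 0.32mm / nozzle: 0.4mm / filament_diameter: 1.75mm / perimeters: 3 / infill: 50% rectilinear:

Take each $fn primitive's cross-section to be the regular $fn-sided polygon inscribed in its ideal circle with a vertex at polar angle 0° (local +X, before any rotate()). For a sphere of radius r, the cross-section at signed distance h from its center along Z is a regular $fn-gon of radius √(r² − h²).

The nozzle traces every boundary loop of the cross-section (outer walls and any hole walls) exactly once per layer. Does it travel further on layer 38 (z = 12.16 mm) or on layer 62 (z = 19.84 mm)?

Layer 38 (z = 12.16): the cylinder is absent (z outside [0, 8.5]); the r=9 sphere at (4, -0.5) contributes a regular 6-gon of circumradius √(9²−0.66²) = 8.976 (perimeter = 2·6·8.976·sin(180°/6) = 53.85 mm); the r=11 cylinder at (11, 2.5) contributes a regular 6-gon of circumradius 11 (perimeter = 2·6·11.000·sin(180°/6) = 66.00 mm); Combining (union): the regions partially overlap (shared area 123.03 mm²), so the edge portions inside another operand are dropped and the merged outline is re-measured after clipping — boundary = 77.39 mm. So its perimeter = 77.39 mm. Layer 62 (z = 19.84): the cylinder does not reach this height (z outside [0, 8.5]); the r=9 sphere at (4, -0.5) slices to a regular 6-gon of circumradius 3.383 (√(r²−h²) with h=8.34 from center) (perimeter = 2·6·3.383·sin(180°/6) = 20.30 mm); the cylinder at (11, 2.5): section is a regular 6-gon, circumradius r=11 (perimeter = 2·6·11.000·sin(180°/6) = 66.00 mm); Merging all regions: the regions partially overlap (shared area 25.93 mm²), so the edge portions inside another operand are dropped and the merged outline is re-measured after clipping — boundary = 67.12 mm. So its perimeter = 67.12 mm. Layer 38 is larger (77.39 vs 67.12 mm).

layer 38 (z = 12.16 mm)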